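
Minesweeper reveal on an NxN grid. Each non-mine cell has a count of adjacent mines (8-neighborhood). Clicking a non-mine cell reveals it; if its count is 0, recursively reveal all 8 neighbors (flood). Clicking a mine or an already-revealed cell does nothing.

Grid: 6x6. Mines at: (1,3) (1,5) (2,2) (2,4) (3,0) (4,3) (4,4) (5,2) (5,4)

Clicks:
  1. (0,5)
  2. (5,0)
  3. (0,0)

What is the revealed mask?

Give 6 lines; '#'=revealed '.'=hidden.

Answer: ###..#
###...
##....
......
##....
##....

Derivation:
Click 1 (0,5) count=1: revealed 1 new [(0,5)] -> total=1
Click 2 (5,0) count=0: revealed 4 new [(4,0) (4,1) (5,0) (5,1)] -> total=5
Click 3 (0,0) count=0: revealed 8 new [(0,0) (0,1) (0,2) (1,0) (1,1) (1,2) (2,0) (2,1)] -> total=13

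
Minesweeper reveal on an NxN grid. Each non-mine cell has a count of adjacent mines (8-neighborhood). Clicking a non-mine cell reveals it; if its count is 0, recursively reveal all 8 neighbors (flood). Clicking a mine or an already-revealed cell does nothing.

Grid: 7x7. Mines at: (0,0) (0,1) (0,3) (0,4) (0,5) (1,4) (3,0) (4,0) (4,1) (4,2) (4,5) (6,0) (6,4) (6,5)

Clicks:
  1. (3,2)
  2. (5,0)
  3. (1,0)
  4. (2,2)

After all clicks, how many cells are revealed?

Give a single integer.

Answer: 11

Derivation:
Click 1 (3,2) count=2: revealed 1 new [(3,2)] -> total=1
Click 2 (5,0) count=3: revealed 1 new [(5,0)] -> total=2
Click 3 (1,0) count=2: revealed 1 new [(1,0)] -> total=3
Click 4 (2,2) count=0: revealed 8 new [(1,1) (1,2) (1,3) (2,1) (2,2) (2,3) (3,1) (3,3)] -> total=11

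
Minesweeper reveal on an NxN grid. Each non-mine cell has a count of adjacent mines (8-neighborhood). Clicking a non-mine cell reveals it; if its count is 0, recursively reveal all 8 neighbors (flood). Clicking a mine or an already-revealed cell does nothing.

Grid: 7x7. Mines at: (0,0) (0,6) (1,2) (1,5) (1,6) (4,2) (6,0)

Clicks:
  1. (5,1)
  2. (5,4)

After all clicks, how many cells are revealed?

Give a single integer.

Answer: 24

Derivation:
Click 1 (5,1) count=2: revealed 1 new [(5,1)] -> total=1
Click 2 (5,4) count=0: revealed 23 new [(2,3) (2,4) (2,5) (2,6) (3,3) (3,4) (3,5) (3,6) (4,3) (4,4) (4,5) (4,6) (5,2) (5,3) (5,4) (5,5) (5,6) (6,1) (6,2) (6,3) (6,4) (6,5) (6,6)] -> total=24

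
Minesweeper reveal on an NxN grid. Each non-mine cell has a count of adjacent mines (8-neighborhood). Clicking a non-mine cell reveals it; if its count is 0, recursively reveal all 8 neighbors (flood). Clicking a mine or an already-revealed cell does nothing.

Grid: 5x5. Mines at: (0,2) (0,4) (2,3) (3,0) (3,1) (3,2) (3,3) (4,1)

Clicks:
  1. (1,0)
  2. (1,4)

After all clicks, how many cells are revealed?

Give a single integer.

Click 1 (1,0) count=0: revealed 6 new [(0,0) (0,1) (1,0) (1,1) (2,0) (2,1)] -> total=6
Click 2 (1,4) count=2: revealed 1 new [(1,4)] -> total=7

Answer: 7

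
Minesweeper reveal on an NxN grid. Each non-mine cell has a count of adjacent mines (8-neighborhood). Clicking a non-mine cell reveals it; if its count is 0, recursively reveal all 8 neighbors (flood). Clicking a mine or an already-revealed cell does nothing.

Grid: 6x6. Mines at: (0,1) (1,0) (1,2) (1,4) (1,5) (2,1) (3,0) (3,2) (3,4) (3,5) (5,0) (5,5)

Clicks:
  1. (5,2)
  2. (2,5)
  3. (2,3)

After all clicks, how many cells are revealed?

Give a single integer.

Click 1 (5,2) count=0: revealed 8 new [(4,1) (4,2) (4,3) (4,4) (5,1) (5,2) (5,3) (5,4)] -> total=8
Click 2 (2,5) count=4: revealed 1 new [(2,5)] -> total=9
Click 3 (2,3) count=4: revealed 1 new [(2,3)] -> total=10

Answer: 10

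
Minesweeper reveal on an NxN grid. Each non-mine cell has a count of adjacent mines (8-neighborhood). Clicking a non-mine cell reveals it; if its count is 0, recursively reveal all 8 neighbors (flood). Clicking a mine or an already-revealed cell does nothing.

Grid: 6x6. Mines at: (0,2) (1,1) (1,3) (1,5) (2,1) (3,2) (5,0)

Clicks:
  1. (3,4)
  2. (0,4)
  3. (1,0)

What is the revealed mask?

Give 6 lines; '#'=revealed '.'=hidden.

Answer: ....#.
#.....
...###
...###
.#####
.#####

Derivation:
Click 1 (3,4) count=0: revealed 16 new [(2,3) (2,4) (2,5) (3,3) (3,4) (3,5) (4,1) (4,2) (4,3) (4,4) (4,5) (5,1) (5,2) (5,3) (5,4) (5,5)] -> total=16
Click 2 (0,4) count=2: revealed 1 new [(0,4)] -> total=17
Click 3 (1,0) count=2: revealed 1 new [(1,0)] -> total=18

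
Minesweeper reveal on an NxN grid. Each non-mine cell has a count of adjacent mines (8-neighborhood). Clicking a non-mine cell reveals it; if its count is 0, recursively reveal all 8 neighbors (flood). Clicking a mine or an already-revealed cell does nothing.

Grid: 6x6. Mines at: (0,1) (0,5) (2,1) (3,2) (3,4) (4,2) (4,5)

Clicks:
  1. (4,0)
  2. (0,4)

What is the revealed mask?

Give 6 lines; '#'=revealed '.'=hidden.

Click 1 (4,0) count=0: revealed 6 new [(3,0) (3,1) (4,0) (4,1) (5,0) (5,1)] -> total=6
Click 2 (0,4) count=1: revealed 1 new [(0,4)] -> total=7

Answer: ....#.
......
......
##....
##....
##....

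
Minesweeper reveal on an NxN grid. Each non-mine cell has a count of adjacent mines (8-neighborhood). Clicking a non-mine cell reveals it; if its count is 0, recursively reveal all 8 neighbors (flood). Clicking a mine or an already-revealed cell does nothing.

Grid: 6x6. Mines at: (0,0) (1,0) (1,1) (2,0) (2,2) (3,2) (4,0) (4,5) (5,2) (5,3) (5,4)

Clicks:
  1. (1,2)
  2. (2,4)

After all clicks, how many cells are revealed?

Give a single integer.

Answer: 14

Derivation:
Click 1 (1,2) count=2: revealed 1 new [(1,2)] -> total=1
Click 2 (2,4) count=0: revealed 13 new [(0,2) (0,3) (0,4) (0,5) (1,3) (1,4) (1,5) (2,3) (2,4) (2,5) (3,3) (3,4) (3,5)] -> total=14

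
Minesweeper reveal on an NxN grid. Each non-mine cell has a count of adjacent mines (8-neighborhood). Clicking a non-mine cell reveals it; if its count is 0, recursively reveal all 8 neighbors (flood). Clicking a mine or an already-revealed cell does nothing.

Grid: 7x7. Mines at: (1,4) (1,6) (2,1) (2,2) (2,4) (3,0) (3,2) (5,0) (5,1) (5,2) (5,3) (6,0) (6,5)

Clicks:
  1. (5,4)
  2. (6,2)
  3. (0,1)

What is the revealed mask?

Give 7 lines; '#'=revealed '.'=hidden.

Click 1 (5,4) count=2: revealed 1 new [(5,4)] -> total=1
Click 2 (6,2) count=3: revealed 1 new [(6,2)] -> total=2
Click 3 (0,1) count=0: revealed 8 new [(0,0) (0,1) (0,2) (0,3) (1,0) (1,1) (1,2) (1,3)] -> total=10

Answer: ####...
####...
.......
.......
.......
....#..
..#....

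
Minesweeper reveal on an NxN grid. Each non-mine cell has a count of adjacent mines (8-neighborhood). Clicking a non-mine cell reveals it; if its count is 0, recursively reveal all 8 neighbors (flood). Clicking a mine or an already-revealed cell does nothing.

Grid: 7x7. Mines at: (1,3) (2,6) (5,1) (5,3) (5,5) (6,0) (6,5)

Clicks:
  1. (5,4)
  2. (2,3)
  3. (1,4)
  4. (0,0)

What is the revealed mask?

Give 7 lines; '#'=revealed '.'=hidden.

Answer: ###....
###.#..
######.
######.
######.
....#..
.......

Derivation:
Click 1 (5,4) count=3: revealed 1 new [(5,4)] -> total=1
Click 2 (2,3) count=1: revealed 1 new [(2,3)] -> total=2
Click 3 (1,4) count=1: revealed 1 new [(1,4)] -> total=3
Click 4 (0,0) count=0: revealed 23 new [(0,0) (0,1) (0,2) (1,0) (1,1) (1,2) (2,0) (2,1) (2,2) (2,4) (2,5) (3,0) (3,1) (3,2) (3,3) (3,4) (3,5) (4,0) (4,1) (4,2) (4,3) (4,4) (4,5)] -> total=26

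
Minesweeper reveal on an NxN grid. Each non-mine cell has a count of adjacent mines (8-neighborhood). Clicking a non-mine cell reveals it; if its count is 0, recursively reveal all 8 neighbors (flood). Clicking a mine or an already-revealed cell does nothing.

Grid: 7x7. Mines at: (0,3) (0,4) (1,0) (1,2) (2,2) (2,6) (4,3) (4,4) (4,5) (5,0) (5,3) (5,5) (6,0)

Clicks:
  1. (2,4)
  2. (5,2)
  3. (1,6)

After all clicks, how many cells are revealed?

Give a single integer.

Click 1 (2,4) count=0: revealed 9 new [(1,3) (1,4) (1,5) (2,3) (2,4) (2,5) (3,3) (3,4) (3,5)] -> total=9
Click 2 (5,2) count=2: revealed 1 new [(5,2)] -> total=10
Click 3 (1,6) count=1: revealed 1 new [(1,6)] -> total=11

Answer: 11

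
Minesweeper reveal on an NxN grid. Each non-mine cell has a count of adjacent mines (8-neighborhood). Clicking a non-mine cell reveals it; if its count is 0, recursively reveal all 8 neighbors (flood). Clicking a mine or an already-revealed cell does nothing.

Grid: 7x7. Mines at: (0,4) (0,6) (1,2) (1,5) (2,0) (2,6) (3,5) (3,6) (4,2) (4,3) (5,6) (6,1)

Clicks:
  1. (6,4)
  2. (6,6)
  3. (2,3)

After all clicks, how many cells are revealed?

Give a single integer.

Answer: 10

Derivation:
Click 1 (6,4) count=0: revealed 8 new [(5,2) (5,3) (5,4) (5,5) (6,2) (6,3) (6,4) (6,5)] -> total=8
Click 2 (6,6) count=1: revealed 1 new [(6,6)] -> total=9
Click 3 (2,3) count=1: revealed 1 new [(2,3)] -> total=10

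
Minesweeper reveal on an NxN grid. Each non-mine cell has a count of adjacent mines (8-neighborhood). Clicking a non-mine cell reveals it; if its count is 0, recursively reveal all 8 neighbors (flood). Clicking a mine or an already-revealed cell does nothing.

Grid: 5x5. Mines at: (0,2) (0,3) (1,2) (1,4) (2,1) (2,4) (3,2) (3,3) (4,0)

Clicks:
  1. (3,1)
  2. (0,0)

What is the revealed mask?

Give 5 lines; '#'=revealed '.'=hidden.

Answer: ##...
##...
.....
.#...
.....

Derivation:
Click 1 (3,1) count=3: revealed 1 new [(3,1)] -> total=1
Click 2 (0,0) count=0: revealed 4 new [(0,0) (0,1) (1,0) (1,1)] -> total=5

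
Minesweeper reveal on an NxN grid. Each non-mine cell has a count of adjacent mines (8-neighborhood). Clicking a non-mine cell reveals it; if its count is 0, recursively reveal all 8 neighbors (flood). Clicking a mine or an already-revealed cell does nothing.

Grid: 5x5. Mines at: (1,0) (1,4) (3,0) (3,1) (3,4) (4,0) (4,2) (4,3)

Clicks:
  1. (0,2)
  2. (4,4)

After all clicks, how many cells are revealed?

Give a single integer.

Click 1 (0,2) count=0: revealed 9 new [(0,1) (0,2) (0,3) (1,1) (1,2) (1,3) (2,1) (2,2) (2,3)] -> total=9
Click 2 (4,4) count=2: revealed 1 new [(4,4)] -> total=10

Answer: 10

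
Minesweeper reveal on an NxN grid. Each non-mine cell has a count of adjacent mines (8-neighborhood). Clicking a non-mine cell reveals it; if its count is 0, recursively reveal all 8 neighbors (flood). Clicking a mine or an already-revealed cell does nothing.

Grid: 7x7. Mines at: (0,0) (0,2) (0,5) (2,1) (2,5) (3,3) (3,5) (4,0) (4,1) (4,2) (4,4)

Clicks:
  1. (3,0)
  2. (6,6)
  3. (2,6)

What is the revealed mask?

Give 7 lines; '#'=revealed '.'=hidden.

Answer: .......
.......
......#
#......
.....##
#######
#######

Derivation:
Click 1 (3,0) count=3: revealed 1 new [(3,0)] -> total=1
Click 2 (6,6) count=0: revealed 16 new [(4,5) (4,6) (5,0) (5,1) (5,2) (5,3) (5,4) (5,5) (5,6) (6,0) (6,1) (6,2) (6,3) (6,4) (6,5) (6,6)] -> total=17
Click 3 (2,6) count=2: revealed 1 new [(2,6)] -> total=18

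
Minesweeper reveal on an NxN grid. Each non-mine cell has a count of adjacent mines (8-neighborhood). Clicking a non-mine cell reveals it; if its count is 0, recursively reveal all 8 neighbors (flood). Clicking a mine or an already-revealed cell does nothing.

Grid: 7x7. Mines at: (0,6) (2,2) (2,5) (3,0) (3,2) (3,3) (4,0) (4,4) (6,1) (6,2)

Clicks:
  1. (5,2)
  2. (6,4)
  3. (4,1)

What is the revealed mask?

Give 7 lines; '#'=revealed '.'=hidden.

Answer: .......
.......
.......
.....##
.#...##
..#####
...####

Derivation:
Click 1 (5,2) count=2: revealed 1 new [(5,2)] -> total=1
Click 2 (6,4) count=0: revealed 12 new [(3,5) (3,6) (4,5) (4,6) (5,3) (5,4) (5,5) (5,6) (6,3) (6,4) (6,5) (6,6)] -> total=13
Click 3 (4,1) count=3: revealed 1 new [(4,1)] -> total=14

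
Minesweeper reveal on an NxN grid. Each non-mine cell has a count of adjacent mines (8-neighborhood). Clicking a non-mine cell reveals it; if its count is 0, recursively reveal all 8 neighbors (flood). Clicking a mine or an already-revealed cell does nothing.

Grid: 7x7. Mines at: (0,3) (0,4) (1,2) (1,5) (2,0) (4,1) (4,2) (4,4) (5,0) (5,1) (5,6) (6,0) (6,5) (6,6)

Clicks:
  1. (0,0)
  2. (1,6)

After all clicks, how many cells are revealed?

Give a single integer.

Click 1 (0,0) count=0: revealed 4 new [(0,0) (0,1) (1,0) (1,1)] -> total=4
Click 2 (1,6) count=1: revealed 1 new [(1,6)] -> total=5

Answer: 5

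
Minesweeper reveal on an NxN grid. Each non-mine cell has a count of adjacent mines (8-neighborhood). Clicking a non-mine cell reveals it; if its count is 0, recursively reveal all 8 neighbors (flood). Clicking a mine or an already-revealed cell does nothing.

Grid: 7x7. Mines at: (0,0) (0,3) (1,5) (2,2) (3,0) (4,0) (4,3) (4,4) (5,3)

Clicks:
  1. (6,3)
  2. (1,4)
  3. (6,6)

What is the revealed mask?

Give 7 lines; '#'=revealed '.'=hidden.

Answer: .......
....#..
.....##
.....##
.....##
....###
...####

Derivation:
Click 1 (6,3) count=1: revealed 1 new [(6,3)] -> total=1
Click 2 (1,4) count=2: revealed 1 new [(1,4)] -> total=2
Click 3 (6,6) count=0: revealed 12 new [(2,5) (2,6) (3,5) (3,6) (4,5) (4,6) (5,4) (5,5) (5,6) (6,4) (6,5) (6,6)] -> total=14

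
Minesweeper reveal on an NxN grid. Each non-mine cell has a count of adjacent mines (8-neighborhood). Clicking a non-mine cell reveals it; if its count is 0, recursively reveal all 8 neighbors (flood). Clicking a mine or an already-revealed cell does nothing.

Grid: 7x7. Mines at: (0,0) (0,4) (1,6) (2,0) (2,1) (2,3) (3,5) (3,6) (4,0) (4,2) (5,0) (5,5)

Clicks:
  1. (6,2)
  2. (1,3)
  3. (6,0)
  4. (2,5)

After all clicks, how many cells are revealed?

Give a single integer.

Answer: 11

Derivation:
Click 1 (6,2) count=0: revealed 8 new [(5,1) (5,2) (5,3) (5,4) (6,1) (6,2) (6,3) (6,4)] -> total=8
Click 2 (1,3) count=2: revealed 1 new [(1,3)] -> total=9
Click 3 (6,0) count=1: revealed 1 new [(6,0)] -> total=10
Click 4 (2,5) count=3: revealed 1 new [(2,5)] -> total=11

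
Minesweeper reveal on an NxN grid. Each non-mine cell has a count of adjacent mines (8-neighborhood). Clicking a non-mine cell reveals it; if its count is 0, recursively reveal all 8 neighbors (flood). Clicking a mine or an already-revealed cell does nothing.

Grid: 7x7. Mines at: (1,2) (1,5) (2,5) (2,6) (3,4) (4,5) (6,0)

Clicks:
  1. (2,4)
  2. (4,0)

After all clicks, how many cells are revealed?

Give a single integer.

Click 1 (2,4) count=3: revealed 1 new [(2,4)] -> total=1
Click 2 (4,0) count=0: revealed 30 new [(0,0) (0,1) (1,0) (1,1) (2,0) (2,1) (2,2) (2,3) (3,0) (3,1) (3,2) (3,3) (4,0) (4,1) (4,2) (4,3) (4,4) (5,0) (5,1) (5,2) (5,3) (5,4) (5,5) (5,6) (6,1) (6,2) (6,3) (6,4) (6,5) (6,6)] -> total=31

Answer: 31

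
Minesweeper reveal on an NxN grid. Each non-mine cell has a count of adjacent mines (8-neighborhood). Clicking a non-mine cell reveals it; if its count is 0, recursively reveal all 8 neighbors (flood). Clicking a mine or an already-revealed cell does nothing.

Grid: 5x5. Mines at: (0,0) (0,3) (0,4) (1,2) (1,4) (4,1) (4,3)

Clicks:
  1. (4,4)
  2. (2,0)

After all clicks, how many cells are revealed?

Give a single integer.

Click 1 (4,4) count=1: revealed 1 new [(4,4)] -> total=1
Click 2 (2,0) count=0: revealed 6 new [(1,0) (1,1) (2,0) (2,1) (3,0) (3,1)] -> total=7

Answer: 7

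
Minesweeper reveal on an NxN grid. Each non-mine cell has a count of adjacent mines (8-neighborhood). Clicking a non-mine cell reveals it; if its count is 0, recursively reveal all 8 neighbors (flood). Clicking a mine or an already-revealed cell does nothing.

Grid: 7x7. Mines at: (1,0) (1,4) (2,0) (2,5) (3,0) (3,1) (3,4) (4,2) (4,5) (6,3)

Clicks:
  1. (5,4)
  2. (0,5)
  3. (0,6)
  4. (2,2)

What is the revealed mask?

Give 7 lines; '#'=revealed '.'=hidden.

Answer: .....##
.....##
..#....
.......
.......
....#..
.......

Derivation:
Click 1 (5,4) count=2: revealed 1 new [(5,4)] -> total=1
Click 2 (0,5) count=1: revealed 1 new [(0,5)] -> total=2
Click 3 (0,6) count=0: revealed 3 new [(0,6) (1,5) (1,6)] -> total=5
Click 4 (2,2) count=1: revealed 1 new [(2,2)] -> total=6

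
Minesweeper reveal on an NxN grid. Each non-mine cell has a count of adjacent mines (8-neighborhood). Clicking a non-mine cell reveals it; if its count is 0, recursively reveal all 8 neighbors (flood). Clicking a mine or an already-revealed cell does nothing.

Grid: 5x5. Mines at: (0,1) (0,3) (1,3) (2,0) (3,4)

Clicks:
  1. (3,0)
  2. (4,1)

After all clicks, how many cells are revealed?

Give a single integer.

Click 1 (3,0) count=1: revealed 1 new [(3,0)] -> total=1
Click 2 (4,1) count=0: revealed 10 new [(2,1) (2,2) (2,3) (3,1) (3,2) (3,3) (4,0) (4,1) (4,2) (4,3)] -> total=11

Answer: 11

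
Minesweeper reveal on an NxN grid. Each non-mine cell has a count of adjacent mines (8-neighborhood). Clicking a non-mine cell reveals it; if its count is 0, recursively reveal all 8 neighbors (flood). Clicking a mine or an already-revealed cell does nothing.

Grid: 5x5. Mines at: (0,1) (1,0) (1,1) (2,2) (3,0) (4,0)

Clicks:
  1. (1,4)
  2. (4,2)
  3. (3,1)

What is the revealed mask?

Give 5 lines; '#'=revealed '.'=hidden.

Answer: ..###
..###
...##
.####
.####

Derivation:
Click 1 (1,4) count=0: revealed 16 new [(0,2) (0,3) (0,4) (1,2) (1,3) (1,4) (2,3) (2,4) (3,1) (3,2) (3,3) (3,4) (4,1) (4,2) (4,3) (4,4)] -> total=16
Click 2 (4,2) count=0: revealed 0 new [(none)] -> total=16
Click 3 (3,1) count=3: revealed 0 new [(none)] -> total=16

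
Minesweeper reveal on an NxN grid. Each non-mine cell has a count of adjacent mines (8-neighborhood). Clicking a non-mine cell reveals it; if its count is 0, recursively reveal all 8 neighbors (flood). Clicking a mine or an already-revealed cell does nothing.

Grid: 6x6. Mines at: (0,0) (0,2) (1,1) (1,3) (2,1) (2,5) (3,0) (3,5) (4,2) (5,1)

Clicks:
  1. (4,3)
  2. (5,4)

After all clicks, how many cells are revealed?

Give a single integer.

Click 1 (4,3) count=1: revealed 1 new [(4,3)] -> total=1
Click 2 (5,4) count=0: revealed 5 new [(4,4) (4,5) (5,3) (5,4) (5,5)] -> total=6

Answer: 6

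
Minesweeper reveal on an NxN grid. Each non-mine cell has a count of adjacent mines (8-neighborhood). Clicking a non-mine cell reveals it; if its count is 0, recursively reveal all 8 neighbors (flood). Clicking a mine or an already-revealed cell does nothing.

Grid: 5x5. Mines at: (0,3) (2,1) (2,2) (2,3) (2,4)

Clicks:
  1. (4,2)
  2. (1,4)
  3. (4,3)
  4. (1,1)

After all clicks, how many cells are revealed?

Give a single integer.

Click 1 (4,2) count=0: revealed 10 new [(3,0) (3,1) (3,2) (3,3) (3,4) (4,0) (4,1) (4,2) (4,3) (4,4)] -> total=10
Click 2 (1,4) count=3: revealed 1 new [(1,4)] -> total=11
Click 3 (4,3) count=0: revealed 0 new [(none)] -> total=11
Click 4 (1,1) count=2: revealed 1 new [(1,1)] -> total=12

Answer: 12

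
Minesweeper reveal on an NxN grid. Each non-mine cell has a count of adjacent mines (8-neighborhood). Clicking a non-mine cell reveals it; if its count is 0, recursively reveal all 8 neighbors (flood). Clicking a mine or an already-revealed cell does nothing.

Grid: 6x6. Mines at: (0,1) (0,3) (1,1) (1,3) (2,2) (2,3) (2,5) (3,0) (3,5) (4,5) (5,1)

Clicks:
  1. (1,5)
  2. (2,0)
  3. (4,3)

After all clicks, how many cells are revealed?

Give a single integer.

Answer: 11

Derivation:
Click 1 (1,5) count=1: revealed 1 new [(1,5)] -> total=1
Click 2 (2,0) count=2: revealed 1 new [(2,0)] -> total=2
Click 3 (4,3) count=0: revealed 9 new [(3,2) (3,3) (3,4) (4,2) (4,3) (4,4) (5,2) (5,3) (5,4)] -> total=11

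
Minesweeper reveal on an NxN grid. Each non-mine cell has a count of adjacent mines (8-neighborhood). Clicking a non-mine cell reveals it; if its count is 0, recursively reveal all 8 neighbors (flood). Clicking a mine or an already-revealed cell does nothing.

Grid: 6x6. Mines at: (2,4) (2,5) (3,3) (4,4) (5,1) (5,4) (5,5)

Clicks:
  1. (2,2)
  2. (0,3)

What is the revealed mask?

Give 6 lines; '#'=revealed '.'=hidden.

Answer: ######
######
####..
###...
###...
......

Derivation:
Click 1 (2,2) count=1: revealed 1 new [(2,2)] -> total=1
Click 2 (0,3) count=0: revealed 21 new [(0,0) (0,1) (0,2) (0,3) (0,4) (0,5) (1,0) (1,1) (1,2) (1,3) (1,4) (1,5) (2,0) (2,1) (2,3) (3,0) (3,1) (3,2) (4,0) (4,1) (4,2)] -> total=22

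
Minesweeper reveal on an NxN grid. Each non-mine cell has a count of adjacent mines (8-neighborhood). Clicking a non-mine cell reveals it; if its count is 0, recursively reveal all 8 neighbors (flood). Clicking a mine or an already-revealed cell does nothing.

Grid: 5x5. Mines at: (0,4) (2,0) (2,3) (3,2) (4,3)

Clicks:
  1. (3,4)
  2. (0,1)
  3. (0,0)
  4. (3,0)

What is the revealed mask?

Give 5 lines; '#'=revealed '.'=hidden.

Answer: ####.
####.
.....
#...#
.....

Derivation:
Click 1 (3,4) count=2: revealed 1 new [(3,4)] -> total=1
Click 2 (0,1) count=0: revealed 8 new [(0,0) (0,1) (0,2) (0,3) (1,0) (1,1) (1,2) (1,3)] -> total=9
Click 3 (0,0) count=0: revealed 0 new [(none)] -> total=9
Click 4 (3,0) count=1: revealed 1 new [(3,0)] -> total=10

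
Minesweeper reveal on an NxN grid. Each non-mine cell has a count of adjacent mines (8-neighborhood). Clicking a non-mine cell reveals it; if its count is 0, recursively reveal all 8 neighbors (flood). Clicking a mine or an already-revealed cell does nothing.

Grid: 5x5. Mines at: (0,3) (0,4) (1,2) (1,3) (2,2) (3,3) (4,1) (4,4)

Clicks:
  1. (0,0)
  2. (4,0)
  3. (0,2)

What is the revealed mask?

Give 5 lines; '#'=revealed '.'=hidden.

Answer: ###..
##...
##...
##...
#....

Derivation:
Click 1 (0,0) count=0: revealed 8 new [(0,0) (0,1) (1,0) (1,1) (2,0) (2,1) (3,0) (3,1)] -> total=8
Click 2 (4,0) count=1: revealed 1 new [(4,0)] -> total=9
Click 3 (0,2) count=3: revealed 1 new [(0,2)] -> total=10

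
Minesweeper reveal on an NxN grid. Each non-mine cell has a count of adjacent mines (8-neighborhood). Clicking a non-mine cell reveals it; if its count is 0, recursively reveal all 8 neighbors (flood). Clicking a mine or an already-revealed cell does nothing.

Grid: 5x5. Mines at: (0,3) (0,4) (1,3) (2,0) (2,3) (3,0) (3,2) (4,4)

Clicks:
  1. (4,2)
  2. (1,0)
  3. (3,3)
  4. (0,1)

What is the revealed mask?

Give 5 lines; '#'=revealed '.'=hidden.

Answer: ###..
###..
.....
...#.
..#..

Derivation:
Click 1 (4,2) count=1: revealed 1 new [(4,2)] -> total=1
Click 2 (1,0) count=1: revealed 1 new [(1,0)] -> total=2
Click 3 (3,3) count=3: revealed 1 new [(3,3)] -> total=3
Click 4 (0,1) count=0: revealed 5 new [(0,0) (0,1) (0,2) (1,1) (1,2)] -> total=8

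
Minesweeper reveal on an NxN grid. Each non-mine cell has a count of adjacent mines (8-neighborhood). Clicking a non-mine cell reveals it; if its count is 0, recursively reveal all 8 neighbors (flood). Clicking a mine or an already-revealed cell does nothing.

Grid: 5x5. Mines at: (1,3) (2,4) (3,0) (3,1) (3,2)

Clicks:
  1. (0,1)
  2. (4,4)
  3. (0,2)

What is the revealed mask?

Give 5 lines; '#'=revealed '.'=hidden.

Click 1 (0,1) count=0: revealed 9 new [(0,0) (0,1) (0,2) (1,0) (1,1) (1,2) (2,0) (2,1) (2,2)] -> total=9
Click 2 (4,4) count=0: revealed 4 new [(3,3) (3,4) (4,3) (4,4)] -> total=13
Click 3 (0,2) count=1: revealed 0 new [(none)] -> total=13

Answer: ###..
###..
###..
...##
...##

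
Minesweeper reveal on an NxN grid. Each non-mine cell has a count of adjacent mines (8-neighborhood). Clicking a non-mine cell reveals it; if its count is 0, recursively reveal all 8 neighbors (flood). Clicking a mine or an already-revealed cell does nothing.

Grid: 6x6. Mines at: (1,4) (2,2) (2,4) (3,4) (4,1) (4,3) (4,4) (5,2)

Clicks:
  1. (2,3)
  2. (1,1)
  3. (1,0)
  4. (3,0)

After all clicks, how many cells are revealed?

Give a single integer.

Click 1 (2,3) count=4: revealed 1 new [(2,3)] -> total=1
Click 2 (1,1) count=1: revealed 1 new [(1,1)] -> total=2
Click 3 (1,0) count=0: revealed 11 new [(0,0) (0,1) (0,2) (0,3) (1,0) (1,2) (1,3) (2,0) (2,1) (3,0) (3,1)] -> total=13
Click 4 (3,0) count=1: revealed 0 new [(none)] -> total=13

Answer: 13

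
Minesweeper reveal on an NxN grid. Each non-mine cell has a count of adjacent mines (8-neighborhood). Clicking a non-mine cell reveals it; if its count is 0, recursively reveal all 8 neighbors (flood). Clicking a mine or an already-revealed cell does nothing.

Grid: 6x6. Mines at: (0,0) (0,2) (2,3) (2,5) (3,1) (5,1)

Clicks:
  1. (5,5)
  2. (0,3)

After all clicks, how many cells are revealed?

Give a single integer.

Click 1 (5,5) count=0: revealed 12 new [(3,2) (3,3) (3,4) (3,5) (4,2) (4,3) (4,4) (4,5) (5,2) (5,3) (5,4) (5,5)] -> total=12
Click 2 (0,3) count=1: revealed 1 new [(0,3)] -> total=13

Answer: 13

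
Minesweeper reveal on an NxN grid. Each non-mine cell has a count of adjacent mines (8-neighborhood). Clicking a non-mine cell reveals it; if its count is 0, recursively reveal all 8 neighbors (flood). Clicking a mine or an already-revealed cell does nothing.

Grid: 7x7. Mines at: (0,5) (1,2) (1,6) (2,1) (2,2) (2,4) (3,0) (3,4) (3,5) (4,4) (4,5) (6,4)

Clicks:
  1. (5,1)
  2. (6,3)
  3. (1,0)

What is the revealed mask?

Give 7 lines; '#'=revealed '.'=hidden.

Click 1 (5,1) count=0: revealed 15 new [(3,1) (3,2) (3,3) (4,0) (4,1) (4,2) (4,3) (5,0) (5,1) (5,2) (5,3) (6,0) (6,1) (6,2) (6,3)] -> total=15
Click 2 (6,3) count=1: revealed 0 new [(none)] -> total=15
Click 3 (1,0) count=1: revealed 1 new [(1,0)] -> total=16

Answer: .......
#......
.......
.###...
####...
####...
####...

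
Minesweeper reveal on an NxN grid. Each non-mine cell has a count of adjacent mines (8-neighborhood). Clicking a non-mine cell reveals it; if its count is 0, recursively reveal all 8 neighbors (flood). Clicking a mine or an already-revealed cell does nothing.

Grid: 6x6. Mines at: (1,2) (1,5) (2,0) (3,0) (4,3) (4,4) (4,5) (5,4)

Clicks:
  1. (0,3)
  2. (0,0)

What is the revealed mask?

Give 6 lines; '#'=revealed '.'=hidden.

Answer: ##.#..
##....
......
......
......
......

Derivation:
Click 1 (0,3) count=1: revealed 1 new [(0,3)] -> total=1
Click 2 (0,0) count=0: revealed 4 new [(0,0) (0,1) (1,0) (1,1)] -> total=5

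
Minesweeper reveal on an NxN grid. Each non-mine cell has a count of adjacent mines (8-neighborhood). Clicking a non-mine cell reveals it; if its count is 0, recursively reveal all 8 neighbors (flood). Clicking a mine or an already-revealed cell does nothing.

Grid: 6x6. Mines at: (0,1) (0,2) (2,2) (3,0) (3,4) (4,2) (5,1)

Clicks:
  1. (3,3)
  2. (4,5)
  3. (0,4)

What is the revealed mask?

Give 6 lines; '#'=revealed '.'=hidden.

Click 1 (3,3) count=3: revealed 1 new [(3,3)] -> total=1
Click 2 (4,5) count=1: revealed 1 new [(4,5)] -> total=2
Click 3 (0,4) count=0: revealed 9 new [(0,3) (0,4) (0,5) (1,3) (1,4) (1,5) (2,3) (2,4) (2,5)] -> total=11

Answer: ...###
...###
...###
...#..
.....#
......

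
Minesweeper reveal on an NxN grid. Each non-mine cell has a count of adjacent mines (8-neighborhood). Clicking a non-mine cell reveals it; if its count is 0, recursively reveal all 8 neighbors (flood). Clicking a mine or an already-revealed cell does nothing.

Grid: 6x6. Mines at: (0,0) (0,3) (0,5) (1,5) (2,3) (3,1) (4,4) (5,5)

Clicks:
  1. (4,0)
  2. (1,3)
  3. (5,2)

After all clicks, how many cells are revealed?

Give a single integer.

Click 1 (4,0) count=1: revealed 1 new [(4,0)] -> total=1
Click 2 (1,3) count=2: revealed 1 new [(1,3)] -> total=2
Click 3 (5,2) count=0: revealed 7 new [(4,1) (4,2) (4,3) (5,0) (5,1) (5,2) (5,3)] -> total=9

Answer: 9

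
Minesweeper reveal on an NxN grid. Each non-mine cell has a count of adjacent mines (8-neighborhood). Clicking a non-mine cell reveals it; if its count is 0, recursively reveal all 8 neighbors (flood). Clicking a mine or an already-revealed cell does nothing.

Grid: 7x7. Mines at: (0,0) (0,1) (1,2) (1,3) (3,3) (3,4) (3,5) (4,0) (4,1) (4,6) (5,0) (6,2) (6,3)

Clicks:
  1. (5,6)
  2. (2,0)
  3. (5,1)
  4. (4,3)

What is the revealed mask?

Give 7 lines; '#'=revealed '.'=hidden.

Click 1 (5,6) count=1: revealed 1 new [(5,6)] -> total=1
Click 2 (2,0) count=0: revealed 6 new [(1,0) (1,1) (2,0) (2,1) (3,0) (3,1)] -> total=7
Click 3 (5,1) count=4: revealed 1 new [(5,1)] -> total=8
Click 4 (4,3) count=2: revealed 1 new [(4,3)] -> total=9

Answer: .......
##.....
##.....
##.....
...#...
.#....#
.......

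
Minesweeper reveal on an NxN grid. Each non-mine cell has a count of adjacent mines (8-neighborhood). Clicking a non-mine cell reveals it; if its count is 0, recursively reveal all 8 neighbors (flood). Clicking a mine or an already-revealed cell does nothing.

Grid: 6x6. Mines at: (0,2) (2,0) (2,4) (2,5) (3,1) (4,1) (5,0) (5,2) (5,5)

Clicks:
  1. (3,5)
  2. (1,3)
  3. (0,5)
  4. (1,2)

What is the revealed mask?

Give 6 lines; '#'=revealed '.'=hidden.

Answer: ...###
..####
......
.....#
......
......

Derivation:
Click 1 (3,5) count=2: revealed 1 new [(3,5)] -> total=1
Click 2 (1,3) count=2: revealed 1 new [(1,3)] -> total=2
Click 3 (0,5) count=0: revealed 5 new [(0,3) (0,4) (0,5) (1,4) (1,5)] -> total=7
Click 4 (1,2) count=1: revealed 1 new [(1,2)] -> total=8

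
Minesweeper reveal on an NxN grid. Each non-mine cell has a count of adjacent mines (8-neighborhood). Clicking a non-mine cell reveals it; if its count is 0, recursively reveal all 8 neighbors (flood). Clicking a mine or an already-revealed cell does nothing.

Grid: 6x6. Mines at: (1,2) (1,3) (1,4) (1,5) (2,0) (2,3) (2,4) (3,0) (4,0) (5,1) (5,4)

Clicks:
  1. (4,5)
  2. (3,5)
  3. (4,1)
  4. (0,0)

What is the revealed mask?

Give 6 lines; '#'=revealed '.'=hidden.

Answer: ##....
##....
......
.....#
.#...#
......

Derivation:
Click 1 (4,5) count=1: revealed 1 new [(4,5)] -> total=1
Click 2 (3,5) count=1: revealed 1 new [(3,5)] -> total=2
Click 3 (4,1) count=3: revealed 1 new [(4,1)] -> total=3
Click 4 (0,0) count=0: revealed 4 new [(0,0) (0,1) (1,0) (1,1)] -> total=7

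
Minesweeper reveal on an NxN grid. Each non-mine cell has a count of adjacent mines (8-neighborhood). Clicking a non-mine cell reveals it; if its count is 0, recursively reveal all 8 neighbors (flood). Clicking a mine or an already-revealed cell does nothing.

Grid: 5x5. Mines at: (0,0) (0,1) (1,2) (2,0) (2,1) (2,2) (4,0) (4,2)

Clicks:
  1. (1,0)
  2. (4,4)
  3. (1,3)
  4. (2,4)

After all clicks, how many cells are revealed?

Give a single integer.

Click 1 (1,0) count=4: revealed 1 new [(1,0)] -> total=1
Click 2 (4,4) count=0: revealed 10 new [(0,3) (0,4) (1,3) (1,4) (2,3) (2,4) (3,3) (3,4) (4,3) (4,4)] -> total=11
Click 3 (1,3) count=2: revealed 0 new [(none)] -> total=11
Click 4 (2,4) count=0: revealed 0 new [(none)] -> total=11

Answer: 11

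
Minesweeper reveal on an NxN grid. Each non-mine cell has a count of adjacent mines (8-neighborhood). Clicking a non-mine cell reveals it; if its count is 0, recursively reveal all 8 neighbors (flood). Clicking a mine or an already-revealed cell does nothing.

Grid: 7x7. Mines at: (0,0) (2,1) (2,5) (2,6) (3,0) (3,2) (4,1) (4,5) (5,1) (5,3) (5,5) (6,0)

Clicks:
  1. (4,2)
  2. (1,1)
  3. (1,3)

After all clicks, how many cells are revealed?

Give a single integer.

Click 1 (4,2) count=4: revealed 1 new [(4,2)] -> total=1
Click 2 (1,1) count=2: revealed 1 new [(1,1)] -> total=2
Click 3 (1,3) count=0: revealed 14 new [(0,1) (0,2) (0,3) (0,4) (0,5) (0,6) (1,2) (1,3) (1,4) (1,5) (1,6) (2,2) (2,3) (2,4)] -> total=16

Answer: 16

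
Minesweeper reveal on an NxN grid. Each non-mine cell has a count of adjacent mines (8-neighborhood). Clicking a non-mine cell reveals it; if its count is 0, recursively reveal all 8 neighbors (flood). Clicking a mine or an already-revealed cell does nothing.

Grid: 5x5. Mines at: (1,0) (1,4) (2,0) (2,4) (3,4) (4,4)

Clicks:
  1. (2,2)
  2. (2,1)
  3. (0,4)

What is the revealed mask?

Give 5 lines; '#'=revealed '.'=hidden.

Click 1 (2,2) count=0: revealed 17 new [(0,1) (0,2) (0,3) (1,1) (1,2) (1,3) (2,1) (2,2) (2,3) (3,0) (3,1) (3,2) (3,3) (4,0) (4,1) (4,2) (4,3)] -> total=17
Click 2 (2,1) count=2: revealed 0 new [(none)] -> total=17
Click 3 (0,4) count=1: revealed 1 new [(0,4)] -> total=18

Answer: .####
.###.
.###.
####.
####.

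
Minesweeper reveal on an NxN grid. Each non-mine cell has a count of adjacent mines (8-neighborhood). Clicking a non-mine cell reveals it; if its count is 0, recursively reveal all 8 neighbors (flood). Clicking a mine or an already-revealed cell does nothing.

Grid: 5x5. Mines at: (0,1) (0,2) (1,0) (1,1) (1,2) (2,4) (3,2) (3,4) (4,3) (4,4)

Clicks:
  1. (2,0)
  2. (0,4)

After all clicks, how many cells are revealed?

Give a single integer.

Answer: 5

Derivation:
Click 1 (2,0) count=2: revealed 1 new [(2,0)] -> total=1
Click 2 (0,4) count=0: revealed 4 new [(0,3) (0,4) (1,3) (1,4)] -> total=5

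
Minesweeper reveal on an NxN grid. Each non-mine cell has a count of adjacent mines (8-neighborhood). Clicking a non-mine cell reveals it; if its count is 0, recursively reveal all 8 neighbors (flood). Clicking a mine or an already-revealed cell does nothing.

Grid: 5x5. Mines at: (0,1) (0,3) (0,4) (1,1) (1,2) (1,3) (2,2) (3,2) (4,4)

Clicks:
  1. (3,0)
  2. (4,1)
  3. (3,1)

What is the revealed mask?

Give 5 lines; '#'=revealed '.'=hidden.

Answer: .....
.....
##...
##...
##...

Derivation:
Click 1 (3,0) count=0: revealed 6 new [(2,0) (2,1) (3,0) (3,1) (4,0) (4,1)] -> total=6
Click 2 (4,1) count=1: revealed 0 new [(none)] -> total=6
Click 3 (3,1) count=2: revealed 0 new [(none)] -> total=6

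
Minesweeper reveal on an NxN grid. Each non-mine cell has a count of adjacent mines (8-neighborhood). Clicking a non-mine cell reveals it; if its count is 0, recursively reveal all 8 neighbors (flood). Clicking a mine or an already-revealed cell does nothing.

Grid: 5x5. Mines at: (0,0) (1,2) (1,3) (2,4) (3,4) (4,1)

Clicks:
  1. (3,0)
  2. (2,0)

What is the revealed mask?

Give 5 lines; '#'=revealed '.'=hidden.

Click 1 (3,0) count=1: revealed 1 new [(3,0)] -> total=1
Click 2 (2,0) count=0: revealed 5 new [(1,0) (1,1) (2,0) (2,1) (3,1)] -> total=6

Answer: .....
##...
##...
##...
.....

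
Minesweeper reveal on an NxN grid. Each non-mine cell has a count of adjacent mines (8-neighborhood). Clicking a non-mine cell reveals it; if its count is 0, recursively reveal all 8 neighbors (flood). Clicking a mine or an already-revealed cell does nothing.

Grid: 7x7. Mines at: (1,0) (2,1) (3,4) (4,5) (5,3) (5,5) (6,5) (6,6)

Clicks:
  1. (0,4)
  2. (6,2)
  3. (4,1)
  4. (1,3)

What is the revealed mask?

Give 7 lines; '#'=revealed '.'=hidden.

Click 1 (0,4) count=0: revealed 19 new [(0,1) (0,2) (0,3) (0,4) (0,5) (0,6) (1,1) (1,2) (1,3) (1,4) (1,5) (1,6) (2,2) (2,3) (2,4) (2,5) (2,6) (3,5) (3,6)] -> total=19
Click 2 (6,2) count=1: revealed 1 new [(6,2)] -> total=20
Click 3 (4,1) count=0: revealed 11 new [(3,0) (3,1) (3,2) (4,0) (4,1) (4,2) (5,0) (5,1) (5,2) (6,0) (6,1)] -> total=31
Click 4 (1,3) count=0: revealed 0 new [(none)] -> total=31

Answer: .######
.######
..#####
###..##
###....
###....
###....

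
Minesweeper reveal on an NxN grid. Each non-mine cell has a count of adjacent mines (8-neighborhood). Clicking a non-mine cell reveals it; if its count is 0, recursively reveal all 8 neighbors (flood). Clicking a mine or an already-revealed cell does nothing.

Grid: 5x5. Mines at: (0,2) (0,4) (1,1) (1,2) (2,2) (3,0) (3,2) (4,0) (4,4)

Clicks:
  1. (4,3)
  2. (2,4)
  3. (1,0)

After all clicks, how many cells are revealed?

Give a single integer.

Click 1 (4,3) count=2: revealed 1 new [(4,3)] -> total=1
Click 2 (2,4) count=0: revealed 6 new [(1,3) (1,4) (2,3) (2,4) (3,3) (3,4)] -> total=7
Click 3 (1,0) count=1: revealed 1 new [(1,0)] -> total=8

Answer: 8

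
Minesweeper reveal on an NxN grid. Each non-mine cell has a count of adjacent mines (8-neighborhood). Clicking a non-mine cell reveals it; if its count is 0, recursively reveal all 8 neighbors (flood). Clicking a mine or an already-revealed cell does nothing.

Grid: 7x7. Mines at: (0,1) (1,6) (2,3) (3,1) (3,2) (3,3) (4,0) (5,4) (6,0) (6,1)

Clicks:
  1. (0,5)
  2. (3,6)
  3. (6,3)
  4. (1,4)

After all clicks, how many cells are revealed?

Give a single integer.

Click 1 (0,5) count=1: revealed 1 new [(0,5)] -> total=1
Click 2 (3,6) count=0: revealed 13 new [(2,4) (2,5) (2,6) (3,4) (3,5) (3,6) (4,4) (4,5) (4,6) (5,5) (5,6) (6,5) (6,6)] -> total=14
Click 3 (6,3) count=1: revealed 1 new [(6,3)] -> total=15
Click 4 (1,4) count=1: revealed 1 new [(1,4)] -> total=16

Answer: 16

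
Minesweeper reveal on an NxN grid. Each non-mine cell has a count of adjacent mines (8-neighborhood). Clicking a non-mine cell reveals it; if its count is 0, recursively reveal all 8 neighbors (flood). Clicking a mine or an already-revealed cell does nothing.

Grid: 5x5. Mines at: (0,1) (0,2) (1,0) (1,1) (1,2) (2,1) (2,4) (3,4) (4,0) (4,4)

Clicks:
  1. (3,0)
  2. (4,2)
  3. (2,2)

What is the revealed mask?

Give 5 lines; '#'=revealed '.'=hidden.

Click 1 (3,0) count=2: revealed 1 new [(3,0)] -> total=1
Click 2 (4,2) count=0: revealed 6 new [(3,1) (3,2) (3,3) (4,1) (4,2) (4,3)] -> total=7
Click 3 (2,2) count=3: revealed 1 new [(2,2)] -> total=8

Answer: .....
.....
..#..
####.
.###.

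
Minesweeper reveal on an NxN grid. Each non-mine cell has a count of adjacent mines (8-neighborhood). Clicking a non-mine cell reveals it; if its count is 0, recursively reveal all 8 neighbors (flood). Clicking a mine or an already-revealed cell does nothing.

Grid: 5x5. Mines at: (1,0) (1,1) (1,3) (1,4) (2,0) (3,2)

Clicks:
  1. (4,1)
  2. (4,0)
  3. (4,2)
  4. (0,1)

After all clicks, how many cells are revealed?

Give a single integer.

Click 1 (4,1) count=1: revealed 1 new [(4,1)] -> total=1
Click 2 (4,0) count=0: revealed 3 new [(3,0) (3,1) (4,0)] -> total=4
Click 3 (4,2) count=1: revealed 1 new [(4,2)] -> total=5
Click 4 (0,1) count=2: revealed 1 new [(0,1)] -> total=6

Answer: 6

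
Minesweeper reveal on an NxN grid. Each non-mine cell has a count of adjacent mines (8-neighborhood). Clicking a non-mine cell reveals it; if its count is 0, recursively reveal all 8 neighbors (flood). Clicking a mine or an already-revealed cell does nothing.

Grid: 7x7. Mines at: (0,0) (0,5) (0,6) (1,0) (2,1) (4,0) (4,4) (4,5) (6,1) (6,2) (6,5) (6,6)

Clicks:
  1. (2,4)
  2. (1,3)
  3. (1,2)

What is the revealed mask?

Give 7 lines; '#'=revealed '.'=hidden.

Answer: .####..
.######
..#####
..#####
.......
.......
.......

Derivation:
Click 1 (2,4) count=0: revealed 20 new [(0,1) (0,2) (0,3) (0,4) (1,1) (1,2) (1,3) (1,4) (1,5) (1,6) (2,2) (2,3) (2,4) (2,5) (2,6) (3,2) (3,3) (3,4) (3,5) (3,6)] -> total=20
Click 2 (1,3) count=0: revealed 0 new [(none)] -> total=20
Click 3 (1,2) count=1: revealed 0 new [(none)] -> total=20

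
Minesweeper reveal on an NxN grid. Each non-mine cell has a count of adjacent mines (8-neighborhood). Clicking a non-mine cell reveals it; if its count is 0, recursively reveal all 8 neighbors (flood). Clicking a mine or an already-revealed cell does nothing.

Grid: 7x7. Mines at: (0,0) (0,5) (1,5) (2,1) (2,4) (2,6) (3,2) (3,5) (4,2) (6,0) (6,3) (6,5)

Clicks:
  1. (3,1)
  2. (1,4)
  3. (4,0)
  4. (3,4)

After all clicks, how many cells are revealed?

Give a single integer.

Click 1 (3,1) count=3: revealed 1 new [(3,1)] -> total=1
Click 2 (1,4) count=3: revealed 1 new [(1,4)] -> total=2
Click 3 (4,0) count=0: revealed 5 new [(3,0) (4,0) (4,1) (5,0) (5,1)] -> total=7
Click 4 (3,4) count=2: revealed 1 new [(3,4)] -> total=8

Answer: 8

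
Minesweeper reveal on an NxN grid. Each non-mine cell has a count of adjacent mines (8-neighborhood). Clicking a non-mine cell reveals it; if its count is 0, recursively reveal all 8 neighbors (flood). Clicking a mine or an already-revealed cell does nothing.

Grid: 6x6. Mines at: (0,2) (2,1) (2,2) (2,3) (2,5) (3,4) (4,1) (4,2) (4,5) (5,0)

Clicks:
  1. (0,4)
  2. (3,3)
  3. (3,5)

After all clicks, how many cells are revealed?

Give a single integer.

Click 1 (0,4) count=0: revealed 6 new [(0,3) (0,4) (0,5) (1,3) (1,4) (1,5)] -> total=6
Click 2 (3,3) count=4: revealed 1 new [(3,3)] -> total=7
Click 3 (3,5) count=3: revealed 1 new [(3,5)] -> total=8

Answer: 8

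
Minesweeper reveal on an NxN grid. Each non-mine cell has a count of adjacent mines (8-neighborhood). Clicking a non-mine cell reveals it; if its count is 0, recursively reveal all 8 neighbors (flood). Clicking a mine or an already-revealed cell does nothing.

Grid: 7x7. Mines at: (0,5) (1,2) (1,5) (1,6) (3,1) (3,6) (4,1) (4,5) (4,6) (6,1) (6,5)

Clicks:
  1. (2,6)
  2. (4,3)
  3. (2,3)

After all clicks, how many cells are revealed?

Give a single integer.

Click 1 (2,6) count=3: revealed 1 new [(2,6)] -> total=1
Click 2 (4,3) count=0: revealed 15 new [(2,2) (2,3) (2,4) (3,2) (3,3) (3,4) (4,2) (4,3) (4,4) (5,2) (5,3) (5,4) (6,2) (6,3) (6,4)] -> total=16
Click 3 (2,3) count=1: revealed 0 new [(none)] -> total=16

Answer: 16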